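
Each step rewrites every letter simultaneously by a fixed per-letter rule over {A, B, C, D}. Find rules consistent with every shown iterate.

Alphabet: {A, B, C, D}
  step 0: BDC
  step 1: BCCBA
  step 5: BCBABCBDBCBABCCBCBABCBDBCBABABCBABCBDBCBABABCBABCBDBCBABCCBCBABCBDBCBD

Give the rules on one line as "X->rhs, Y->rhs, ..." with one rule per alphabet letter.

A->BD, B->BC, C->BA, D->C

  step 0 ⇒ step 1: BDC ⇒ BC·C·BA
    B ↦ BC
    C ↦ BA
    D ↦ C
    A ↦ BD  (constrained at step 1)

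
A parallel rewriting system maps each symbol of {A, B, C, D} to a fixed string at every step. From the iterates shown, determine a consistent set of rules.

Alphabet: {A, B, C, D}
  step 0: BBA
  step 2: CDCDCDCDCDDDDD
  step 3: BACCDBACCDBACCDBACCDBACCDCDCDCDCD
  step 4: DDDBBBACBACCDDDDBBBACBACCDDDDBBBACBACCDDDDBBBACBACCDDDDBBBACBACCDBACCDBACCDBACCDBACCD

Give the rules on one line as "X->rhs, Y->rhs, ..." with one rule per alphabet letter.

A->DBB, B->DD, C->BAC, D->CD

  step 3 ⇒ step 4: BACCDBACCDBACCDBACCDBACCDCDCDCDCD ⇒ DD·DBB·BAC·BAC·CD·DD·DBB·BAC·BAC·CD·DD·DBB·BAC·BAC·CD·DD·DBB·BAC·BAC·CD·DD·DBB·BAC·BAC·CD·BAC·CD·BAC·CD·BAC·CD·BAC·CD
    A ↦ DBB
    B ↦ DD
    C ↦ BAC
    D ↦ CD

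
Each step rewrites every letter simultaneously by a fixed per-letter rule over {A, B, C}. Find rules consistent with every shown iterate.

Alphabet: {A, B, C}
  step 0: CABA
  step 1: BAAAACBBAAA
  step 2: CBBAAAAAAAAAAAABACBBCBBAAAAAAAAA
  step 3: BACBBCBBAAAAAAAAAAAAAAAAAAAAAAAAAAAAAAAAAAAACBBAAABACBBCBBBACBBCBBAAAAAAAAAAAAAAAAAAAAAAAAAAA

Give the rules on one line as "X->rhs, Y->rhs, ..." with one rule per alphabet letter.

A->AAA, B->CBB, C->BA

  step 2 ⇒ step 3: CBBAAAAAAAAAAAABACBBCBBAAAAAAAAA ⇒ BA·CBB·CBB·AAA·AAA·AAA·AAA·AAA·AAA·AAA·AAA·AAA·AAA·AAA·AAA·CBB·AAA·BA·CBB·CBB·BA·CBB·CBB·AAA·AAA·AAA·AAA·AAA·AAA·AAA·AAA·AAA
    A ↦ AAA
    B ↦ CBB
    C ↦ BA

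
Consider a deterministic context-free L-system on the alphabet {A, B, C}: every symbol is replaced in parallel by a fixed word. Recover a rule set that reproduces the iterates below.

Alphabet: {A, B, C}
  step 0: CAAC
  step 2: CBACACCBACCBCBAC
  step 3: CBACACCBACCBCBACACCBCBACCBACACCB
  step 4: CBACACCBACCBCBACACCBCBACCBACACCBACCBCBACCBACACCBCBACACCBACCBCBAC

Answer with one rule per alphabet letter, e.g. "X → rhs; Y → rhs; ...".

A->AC, B->AC, C->CB

  step 3 ⇒ step 4: CBACACCBACCBCBACACCBCBACCBACACCB ⇒ CB·AC·AC·CB·AC·CB·CB·AC·AC·CB·CB·AC·CB·AC·AC·CB·AC·CB·CB·AC·CB·AC·AC·CB·CB·AC·AC·CB·AC·CB·CB·AC
    A ↦ AC
    B ↦ AC
    C ↦ CB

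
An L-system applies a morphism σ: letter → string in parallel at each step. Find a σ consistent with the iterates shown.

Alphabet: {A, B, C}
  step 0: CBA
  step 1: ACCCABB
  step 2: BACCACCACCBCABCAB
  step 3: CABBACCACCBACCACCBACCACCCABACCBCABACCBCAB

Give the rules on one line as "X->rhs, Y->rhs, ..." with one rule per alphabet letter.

  step 2 ⇒ step 3: BACCACCACCBCABCAB ⇒ CAB·B·ACC·ACC·B·ACC·ACC·B·ACC·ACC·CAB·ACC·B·CAB·ACC·B·CAB
    A ↦ B
    B ↦ CAB
    C ↦ ACC

A->B, B->CAB, C->ACC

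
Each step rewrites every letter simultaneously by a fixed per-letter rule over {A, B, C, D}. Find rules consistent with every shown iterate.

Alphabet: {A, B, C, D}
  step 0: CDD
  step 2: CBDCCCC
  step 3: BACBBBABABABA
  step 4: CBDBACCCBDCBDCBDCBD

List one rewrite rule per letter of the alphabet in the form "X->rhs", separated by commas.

A->BD, B->C, C->BA, D->BB

  step 3 ⇒ step 4: BACBBBABABABA ⇒ C·BD·BA·C·C·C·BD·C·BD·C·BD·C·BD
    A ↦ BD
    B ↦ C
    C ↦ BA
  step 2 ⇒ step 3: CBDCCCC ⇒ BA·C·BB·BA·BA·BA·BA
    D ↦ BB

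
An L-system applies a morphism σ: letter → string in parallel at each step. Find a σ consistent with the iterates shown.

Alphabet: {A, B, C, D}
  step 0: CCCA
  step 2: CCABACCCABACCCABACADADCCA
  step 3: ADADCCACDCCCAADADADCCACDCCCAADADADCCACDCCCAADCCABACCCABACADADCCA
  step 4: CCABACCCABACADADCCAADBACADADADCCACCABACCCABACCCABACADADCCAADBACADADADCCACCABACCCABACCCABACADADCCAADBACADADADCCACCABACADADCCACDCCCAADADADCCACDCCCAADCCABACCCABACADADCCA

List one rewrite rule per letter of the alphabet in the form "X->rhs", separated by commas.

A->CCA, B->CDC, C->AD, D->BAC

  step 3 ⇒ step 4: ADADCCACDCCCAADADADCCACDCCCAADADADCCACDCCCAADCCABACCCABACADADCCA ⇒ CCA·BAC·CCA·BAC·AD·AD·CCA·AD·BAC·AD·AD·AD·CCA·CCA·BAC·CCA·BAC·CCA·BAC·AD·AD·CCA·AD·BAC·AD·AD·AD·CCA·CCA·BAC·CCA·BAC·CCA·BAC·AD·AD·CCA·AD·BAC·AD·AD·AD·CCA·CCA·BAC·AD·AD·CCA·CDC·CCA·AD·AD·AD·CCA·CDC·CCA·AD·CCA·BAC·CCA·BAC·AD·AD·CCA
    A ↦ CCA
    B ↦ CDC
    C ↦ AD
    D ↦ BAC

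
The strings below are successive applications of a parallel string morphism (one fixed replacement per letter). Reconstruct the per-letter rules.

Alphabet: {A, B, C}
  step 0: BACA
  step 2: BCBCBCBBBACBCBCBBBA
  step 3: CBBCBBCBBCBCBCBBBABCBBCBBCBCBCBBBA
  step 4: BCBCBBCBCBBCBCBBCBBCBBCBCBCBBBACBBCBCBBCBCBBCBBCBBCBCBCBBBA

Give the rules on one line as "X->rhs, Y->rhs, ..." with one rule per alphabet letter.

  step 3 ⇒ step 4: CBBCBBCBBCBCBCBBBABCBBCBBCBCBCBBBA ⇒ B·CB·CB·B·CB·CB·B·CB·CB·B·CB·B·CB·B·CB·CB·CB·BBA·CB·B·CB·CB·B·CB·CB·B·CB·B·CB·B·CB·CB·CB·BBA
    A ↦ BBA
    B ↦ CB
    C ↦ B

A->BBA, B->CB, C->B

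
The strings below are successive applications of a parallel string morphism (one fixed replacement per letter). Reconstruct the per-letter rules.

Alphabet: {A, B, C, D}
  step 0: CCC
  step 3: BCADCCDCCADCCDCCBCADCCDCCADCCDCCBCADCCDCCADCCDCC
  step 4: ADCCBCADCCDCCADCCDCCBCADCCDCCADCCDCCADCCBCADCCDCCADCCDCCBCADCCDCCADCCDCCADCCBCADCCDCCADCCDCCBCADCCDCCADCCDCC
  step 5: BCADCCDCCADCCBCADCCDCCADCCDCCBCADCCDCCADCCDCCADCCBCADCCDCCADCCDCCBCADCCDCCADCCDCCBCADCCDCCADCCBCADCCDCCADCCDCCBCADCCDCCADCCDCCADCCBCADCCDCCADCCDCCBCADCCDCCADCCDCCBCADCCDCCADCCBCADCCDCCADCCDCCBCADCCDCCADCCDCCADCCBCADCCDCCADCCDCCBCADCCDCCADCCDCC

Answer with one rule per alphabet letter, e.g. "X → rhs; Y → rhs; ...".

A->BC, B->A, C->DCC, D->A

  step 4 ⇒ step 5: ADCCBCADCCDCCADCCDCCBCADCCDCCADCCDCCADCCBCADCCDCCADCCDCCBCADCCDCCADCCDCCADCCBCADCCDCCADCCDCCBCADCCDCCADCCDCC ⇒ BC·A·DCC·DCC·A·DCC·BC·A·DCC·DCC·A·DCC·DCC·BC·A·DCC·DCC·A·DCC·DCC·A·DCC·BC·A·DCC·DCC·A·DCC·DCC·BC·A·DCC·DCC·A·DCC·DCC·BC·A·DCC·DCC·A·DCC·BC·A·DCC·DCC·A·DCC·DCC·BC·A·DCC·DCC·A·DCC·DCC·A·DCC·BC·A·DCC·DCC·A·DCC·DCC·BC·A·DCC·DCC·A·DCC·DCC·BC·A·DCC·DCC·A·DCC·BC·A·DCC·DCC·A·DCC·DCC·BC·A·DCC·DCC·A·DCC·DCC·A·DCC·BC·A·DCC·DCC·A·DCC·DCC·BC·A·DCC·DCC·A·DCC·DCC
    A ↦ BC
    B ↦ A
    C ↦ DCC
    D ↦ A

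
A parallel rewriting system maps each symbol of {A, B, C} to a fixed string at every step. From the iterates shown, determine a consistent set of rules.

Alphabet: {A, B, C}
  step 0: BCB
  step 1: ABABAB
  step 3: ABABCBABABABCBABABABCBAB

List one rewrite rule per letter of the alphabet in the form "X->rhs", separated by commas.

A->CB, B->AB, C->AB

  step 0 ⇒ step 1: BCB ⇒ AB·AB·AB
    B ↦ AB
    C ↦ AB
    A ↦ CB  (constrained at step 1)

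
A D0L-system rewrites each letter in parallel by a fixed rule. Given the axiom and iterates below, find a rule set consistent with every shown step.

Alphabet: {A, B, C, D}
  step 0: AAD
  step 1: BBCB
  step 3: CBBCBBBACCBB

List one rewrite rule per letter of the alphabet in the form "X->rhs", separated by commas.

A->B, B->DA, C->AC, D->CB

  step 0 ⇒ step 1: AAD ⇒ B·B·CB
    A ↦ B
    D ↦ CB
    B ↦ DA  (constrained at step 1)
    C ↦ AC  (constrained at step 1)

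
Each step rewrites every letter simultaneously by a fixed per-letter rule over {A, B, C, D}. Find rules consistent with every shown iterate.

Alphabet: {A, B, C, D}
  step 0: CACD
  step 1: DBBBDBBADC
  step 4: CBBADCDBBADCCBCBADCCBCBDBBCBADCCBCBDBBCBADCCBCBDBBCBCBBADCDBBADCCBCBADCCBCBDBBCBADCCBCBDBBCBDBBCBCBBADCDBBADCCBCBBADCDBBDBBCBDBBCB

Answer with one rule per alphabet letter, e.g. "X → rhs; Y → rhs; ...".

  step 0 ⇒ step 1: CACD ⇒ DBB·B·DBB·ADC
    A ↦ B
    C ↦ DBB
    D ↦ ADC
    B ↦ CB  (constrained at step 1)

A->B, B->CB, C->DBB, D->ADC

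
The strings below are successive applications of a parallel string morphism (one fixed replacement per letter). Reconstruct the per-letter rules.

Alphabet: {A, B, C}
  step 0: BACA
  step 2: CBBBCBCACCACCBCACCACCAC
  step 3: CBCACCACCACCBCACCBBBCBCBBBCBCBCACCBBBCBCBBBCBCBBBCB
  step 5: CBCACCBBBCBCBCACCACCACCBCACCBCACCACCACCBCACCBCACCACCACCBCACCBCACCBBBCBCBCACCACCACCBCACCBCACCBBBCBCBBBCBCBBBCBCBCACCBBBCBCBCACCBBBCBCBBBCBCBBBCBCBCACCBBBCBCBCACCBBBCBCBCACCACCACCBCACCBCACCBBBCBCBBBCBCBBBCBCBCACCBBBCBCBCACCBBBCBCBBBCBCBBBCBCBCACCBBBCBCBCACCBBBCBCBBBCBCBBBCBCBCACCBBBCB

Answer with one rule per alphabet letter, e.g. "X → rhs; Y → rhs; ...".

  step 2 ⇒ step 3: CBBBCBCACCACCBCACCACCAC ⇒ CB·CAC·CAC·CAC·CB·CAC·CB·BB·CB·CB·BB·CB·CB·CAC·CB·BB·CB·CB·BB·CB·CB·BB·CB
    A ↦ BB
    B ↦ CAC
    C ↦ CB

A->BB, B->CAC, C->CB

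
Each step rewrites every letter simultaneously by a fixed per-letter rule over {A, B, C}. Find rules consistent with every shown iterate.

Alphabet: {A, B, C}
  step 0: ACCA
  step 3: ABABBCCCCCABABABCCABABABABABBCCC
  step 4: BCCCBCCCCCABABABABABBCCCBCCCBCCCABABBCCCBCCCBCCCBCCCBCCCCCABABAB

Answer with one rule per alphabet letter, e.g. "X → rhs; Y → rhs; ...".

A->BC, B->CC, C->AB

  step 3 ⇒ step 4: ABABBCCCCCABABABCCABABABABABBCCC ⇒ BC·CC·BC·CC·CC·AB·AB·AB·AB·AB·BC·CC·BC·CC·BC·CC·AB·AB·BC·CC·BC·CC·BC·CC·BC·CC·BC·CC·CC·AB·AB·AB
    A ↦ BC
    B ↦ CC
    C ↦ AB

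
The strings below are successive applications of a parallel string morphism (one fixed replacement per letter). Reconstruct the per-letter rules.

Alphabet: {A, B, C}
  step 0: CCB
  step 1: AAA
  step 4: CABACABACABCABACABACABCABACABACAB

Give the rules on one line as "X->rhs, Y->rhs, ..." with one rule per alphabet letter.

  step 0 ⇒ step 1: CCB ⇒ A·A·A
    B ↦ A
    C ↦ A
    A ↦ CAB  (constrained at step 1)

A->CAB, B->A, C->A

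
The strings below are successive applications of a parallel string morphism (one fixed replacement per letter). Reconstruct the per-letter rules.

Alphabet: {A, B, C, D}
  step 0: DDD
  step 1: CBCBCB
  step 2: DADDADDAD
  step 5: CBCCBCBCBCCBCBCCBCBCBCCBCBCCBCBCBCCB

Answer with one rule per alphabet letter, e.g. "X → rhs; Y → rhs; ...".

A->C, B->AD, C->D, D->CB

  step 1 ⇒ step 2: CBCBCB ⇒ D·AD·D·AD·D·AD
    B ↦ AD
    C ↦ D
    A ↦ C  (constrained at step 2)
  step 0 ⇒ step 1: DDD ⇒ CB·CB·CB
    D ↦ CB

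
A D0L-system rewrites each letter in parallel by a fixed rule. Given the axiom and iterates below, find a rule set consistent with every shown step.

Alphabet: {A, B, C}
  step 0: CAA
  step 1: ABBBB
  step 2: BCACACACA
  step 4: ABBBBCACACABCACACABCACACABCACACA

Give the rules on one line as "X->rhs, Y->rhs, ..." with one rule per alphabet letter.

  step 1 ⇒ step 2: ABBBB ⇒ B·CA·CA·CA·CA
    A ↦ B
    B ↦ CA
  step 0 ⇒ step 1: CAA ⇒ ABB·B·B
    C ↦ ABB

A->B, B->CA, C->ABB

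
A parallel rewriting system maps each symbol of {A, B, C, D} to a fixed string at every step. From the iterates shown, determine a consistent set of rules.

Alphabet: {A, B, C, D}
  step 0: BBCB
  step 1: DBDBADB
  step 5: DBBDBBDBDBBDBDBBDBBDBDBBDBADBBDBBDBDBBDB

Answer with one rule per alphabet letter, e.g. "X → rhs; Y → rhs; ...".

A->C, B->DB, C->A, D->B

  step 0 ⇒ step 1: BBCB ⇒ DB·DB·A·DB
    B ↦ DB
    C ↦ A
    A ↦ C  (constrained at step 1)
    D ↦ B  (constrained at step 1)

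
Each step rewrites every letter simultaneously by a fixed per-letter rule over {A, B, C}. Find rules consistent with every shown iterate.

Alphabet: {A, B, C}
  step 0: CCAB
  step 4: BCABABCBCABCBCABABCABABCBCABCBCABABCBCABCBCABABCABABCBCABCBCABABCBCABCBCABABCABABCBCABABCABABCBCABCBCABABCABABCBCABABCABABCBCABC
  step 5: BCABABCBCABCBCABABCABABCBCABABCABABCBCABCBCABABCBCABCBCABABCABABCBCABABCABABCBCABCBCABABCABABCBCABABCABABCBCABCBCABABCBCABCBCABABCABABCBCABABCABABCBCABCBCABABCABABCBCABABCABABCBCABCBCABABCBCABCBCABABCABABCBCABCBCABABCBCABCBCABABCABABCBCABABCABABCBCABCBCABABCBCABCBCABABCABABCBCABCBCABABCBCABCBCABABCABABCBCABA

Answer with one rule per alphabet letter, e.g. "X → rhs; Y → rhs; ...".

A->BC, B->BCA, C->BA

  step 4 ⇒ step 5: BCABABCBCABCBCABABCABABCBCABCBCABABCBCABCBCABABCABABCBCABCBCABABCBCABCBCABABCABABCBCABABCABABCBCABCBCABABCABABCBCABABCABABCBCABC ⇒ BCA·BA·BC·BCA·BC·BCA·BA·BCA·BA·BC·BCA·BA·BCA·BA·BC·BCA·BC·BCA·BA·BC·BCA·BC·BCA·BA·BCA·BA·BC·BCA·BA·BCA·BA·BC·BCA·BC·BCA·BA·BCA·BA·BC·BCA·BA·BCA·BA·BC·BCA·BC·BCA·BA·BC·BCA·BC·BCA·BA·BCA·BA·BC·BCA·BA·BCA·BA·BC·BCA·BC·BCA·BA·BCA·BA·BC·BCA·BA·BCA·BA·BC·BCA·BC·BCA·BA·BC·BCA·BC·BCA·BA·BCA·BA·BC·BCA·BC·BCA·BA·BC·BCA·BC·BCA·BA·BCA·BA·BC·BCA·BA·BCA·BA·BC·BCA·BC·BCA·BA·BC·BCA·BC·BCA·BA·BCA·BA·BC·BCA·BC·BCA·BA·BC·BCA·BC·BCA·BA·BCA·BA·BC·BCA·BA
    A ↦ BC
    B ↦ BCA
    C ↦ BA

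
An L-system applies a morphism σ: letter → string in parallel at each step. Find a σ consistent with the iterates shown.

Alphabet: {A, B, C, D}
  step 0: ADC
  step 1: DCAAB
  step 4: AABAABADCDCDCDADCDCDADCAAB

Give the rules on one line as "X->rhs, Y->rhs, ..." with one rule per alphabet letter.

  step 0 ⇒ step 1: ADC ⇒ DC·A·AB
    A ↦ DC
    C ↦ AB
    D ↦ A
    B ↦ DA  (constrained at step 1)

A->DC, B->DA, C->AB, D->A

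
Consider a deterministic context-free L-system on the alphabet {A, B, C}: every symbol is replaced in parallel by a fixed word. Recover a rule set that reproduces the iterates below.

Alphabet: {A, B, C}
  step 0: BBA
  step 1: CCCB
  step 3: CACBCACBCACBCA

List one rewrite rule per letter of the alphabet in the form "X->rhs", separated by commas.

  step 0 ⇒ step 1: BBA ⇒ C·C·CB
    A ↦ CB
    B ↦ C
    C ↦ CA  (constrained at step 1)

A->CB, B->C, C->CA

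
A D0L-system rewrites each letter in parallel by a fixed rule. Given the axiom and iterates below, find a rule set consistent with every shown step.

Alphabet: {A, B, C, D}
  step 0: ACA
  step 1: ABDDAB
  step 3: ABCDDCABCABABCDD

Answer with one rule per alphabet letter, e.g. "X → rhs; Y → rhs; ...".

A->AB, B->C, C->DD, D->BA

  step 0 ⇒ step 1: ACA ⇒ AB·DD·AB
    A ↦ AB
    C ↦ DD
    B ↦ C  (constrained at step 1)
    D ↦ BA  (constrained at step 1)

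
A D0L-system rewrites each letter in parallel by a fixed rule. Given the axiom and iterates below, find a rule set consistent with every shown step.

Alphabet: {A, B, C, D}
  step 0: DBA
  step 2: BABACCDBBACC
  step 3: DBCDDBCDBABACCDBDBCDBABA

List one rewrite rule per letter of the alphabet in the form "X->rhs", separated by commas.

  step 2 ⇒ step 3: BABACCDBBACC ⇒ DB·CD·DB·CD·BA·BA·CC·DB·DB·CD·BA·BA
    A ↦ CD
    B ↦ DB
    C ↦ BA
    D ↦ CC

A->CD, B->DB, C->BA, D->CC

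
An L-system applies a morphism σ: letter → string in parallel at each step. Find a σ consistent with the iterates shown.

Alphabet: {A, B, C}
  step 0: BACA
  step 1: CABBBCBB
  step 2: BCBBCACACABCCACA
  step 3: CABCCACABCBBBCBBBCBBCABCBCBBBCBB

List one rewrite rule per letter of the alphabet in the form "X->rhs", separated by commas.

  step 2 ⇒ step 3: BCBBCACACABCCACA ⇒ CA·BC·CA·CA·BC·BB·BC·BB·BC·BB·CA·BC·BC·BB·BC·BB
    A ↦ BB
    B ↦ CA
    C ↦ BC

A->BB, B->CA, C->BC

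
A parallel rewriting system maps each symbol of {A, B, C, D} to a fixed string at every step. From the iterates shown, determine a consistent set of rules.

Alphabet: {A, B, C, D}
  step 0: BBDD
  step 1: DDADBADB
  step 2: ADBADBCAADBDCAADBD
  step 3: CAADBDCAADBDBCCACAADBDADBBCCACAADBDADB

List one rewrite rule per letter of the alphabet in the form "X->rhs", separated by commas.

  step 2 ⇒ step 3: ADBADBCAADBDCAADBD ⇒ CA·ADB·D·CA·ADB·D·BC·CA·CA·ADB·D·ADB·BC·CA·CA·ADB·D·ADB
    A ↦ CA
    B ↦ D
    C ↦ BC
    D ↦ ADB

A->CA, B->D, C->BC, D->ADB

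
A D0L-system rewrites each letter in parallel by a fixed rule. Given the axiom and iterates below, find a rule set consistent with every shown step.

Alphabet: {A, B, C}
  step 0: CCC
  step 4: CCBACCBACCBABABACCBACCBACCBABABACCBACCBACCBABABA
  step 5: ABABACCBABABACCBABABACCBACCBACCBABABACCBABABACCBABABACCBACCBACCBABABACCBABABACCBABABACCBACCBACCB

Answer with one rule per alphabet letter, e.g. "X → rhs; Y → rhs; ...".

  step 4 ⇒ step 5: CCBACCBACCBABABACCBACCBACCBABABACCBACCBACCBABABA ⇒ AB·AB·A·CCB·AB·AB·A·CCB·AB·AB·A·CCB·A·CCB·A·CCB·AB·AB·A·CCB·AB·AB·A·CCB·AB·AB·A·CCB·A·CCB·A·CCB·AB·AB·A·CCB·AB·AB·A·CCB·AB·AB·A·CCB·A·CCB·A·CCB
    A ↦ CCB
    B ↦ A
    C ↦ AB

A->CCB, B->A, C->AB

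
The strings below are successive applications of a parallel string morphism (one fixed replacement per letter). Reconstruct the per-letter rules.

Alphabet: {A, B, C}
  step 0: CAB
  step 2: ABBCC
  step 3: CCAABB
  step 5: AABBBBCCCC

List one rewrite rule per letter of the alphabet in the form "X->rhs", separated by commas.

A->CC, B->A, C->B

  step 2 ⇒ step 3: ABBCC ⇒ CC·A·A·B·B
    A ↦ CC
    B ↦ A
    C ↦ B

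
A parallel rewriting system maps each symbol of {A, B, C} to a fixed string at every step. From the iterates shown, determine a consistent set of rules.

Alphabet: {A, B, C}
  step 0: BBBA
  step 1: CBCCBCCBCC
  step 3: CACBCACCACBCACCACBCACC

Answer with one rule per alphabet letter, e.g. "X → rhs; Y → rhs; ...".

  step 0 ⇒ step 1: BBBA ⇒ CBC·CBC·CBC·C
    A ↦ C
    B ↦ CBC
    C ↦ A  (constrained at step 1)

A->C, B->CBC, C->A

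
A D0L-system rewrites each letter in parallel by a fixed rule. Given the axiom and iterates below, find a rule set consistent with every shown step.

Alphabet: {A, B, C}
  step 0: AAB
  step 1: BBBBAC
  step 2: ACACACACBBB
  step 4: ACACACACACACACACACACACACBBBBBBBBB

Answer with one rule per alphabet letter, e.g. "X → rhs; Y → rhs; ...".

  step 1 ⇒ step 2: BBBBAC ⇒ AC·AC·AC·AC·BB·B
    A ↦ BB
    B ↦ AC
    C ↦ B

A->BB, B->AC, C->B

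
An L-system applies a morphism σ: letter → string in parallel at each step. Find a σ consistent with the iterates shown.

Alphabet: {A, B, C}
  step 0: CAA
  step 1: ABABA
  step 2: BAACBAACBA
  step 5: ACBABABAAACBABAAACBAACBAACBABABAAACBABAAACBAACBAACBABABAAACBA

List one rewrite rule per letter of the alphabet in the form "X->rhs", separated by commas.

  step 1 ⇒ step 2: ABABA ⇒ BA·AC·BA·AC·BA
    A ↦ BA
    B ↦ AC
  step 0 ⇒ step 1: CAA ⇒ A·BA·BA
    C ↦ A

A->BA, B->AC, C->A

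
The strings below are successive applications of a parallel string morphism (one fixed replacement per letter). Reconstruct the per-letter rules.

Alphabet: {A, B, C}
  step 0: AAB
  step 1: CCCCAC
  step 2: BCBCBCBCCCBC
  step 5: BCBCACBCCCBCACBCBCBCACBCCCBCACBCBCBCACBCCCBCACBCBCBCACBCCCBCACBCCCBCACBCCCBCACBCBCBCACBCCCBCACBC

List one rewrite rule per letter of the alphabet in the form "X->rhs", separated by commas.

A->CC, B->AC, C->BC

  step 1 ⇒ step 2: CCCCAC ⇒ BC·BC·BC·BC·CC·BC
    A ↦ CC
    C ↦ BC
  step 0 ⇒ step 1: AAB ⇒ CC·CC·AC
    B ↦ AC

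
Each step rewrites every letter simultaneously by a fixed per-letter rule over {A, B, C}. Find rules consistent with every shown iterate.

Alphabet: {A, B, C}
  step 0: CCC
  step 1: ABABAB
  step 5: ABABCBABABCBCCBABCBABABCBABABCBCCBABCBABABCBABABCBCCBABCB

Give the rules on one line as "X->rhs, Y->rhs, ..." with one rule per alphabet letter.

A->C, B->CB, C->AB

  step 0 ⇒ step 1: CCC ⇒ AB·AB·AB
    C ↦ AB
    A ↦ C  (constrained at step 1)
    B ↦ CB  (constrained at step 1)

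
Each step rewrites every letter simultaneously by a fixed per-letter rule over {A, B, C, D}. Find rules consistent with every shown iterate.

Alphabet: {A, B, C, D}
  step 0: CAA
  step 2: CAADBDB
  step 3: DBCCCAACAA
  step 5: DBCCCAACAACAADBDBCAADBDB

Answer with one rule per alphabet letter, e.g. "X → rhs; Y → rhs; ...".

A->C, B->A, C->DB, D->CA

  step 2 ⇒ step 3: CAADBDB ⇒ DB·C·C·CA·A·CA·A
    A ↦ C
    B ↦ A
    C ↦ DB
    D ↦ CA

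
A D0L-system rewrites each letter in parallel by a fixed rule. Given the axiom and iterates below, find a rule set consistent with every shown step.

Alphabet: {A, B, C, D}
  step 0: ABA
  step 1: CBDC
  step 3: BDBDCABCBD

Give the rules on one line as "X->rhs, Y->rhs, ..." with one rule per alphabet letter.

A->C, B->BD, C->B, D->CA

  step 0 ⇒ step 1: ABA ⇒ C·BD·C
    A ↦ C
    B ↦ BD
    C ↦ B  (constrained at step 1)
    D ↦ CA  (constrained at step 1)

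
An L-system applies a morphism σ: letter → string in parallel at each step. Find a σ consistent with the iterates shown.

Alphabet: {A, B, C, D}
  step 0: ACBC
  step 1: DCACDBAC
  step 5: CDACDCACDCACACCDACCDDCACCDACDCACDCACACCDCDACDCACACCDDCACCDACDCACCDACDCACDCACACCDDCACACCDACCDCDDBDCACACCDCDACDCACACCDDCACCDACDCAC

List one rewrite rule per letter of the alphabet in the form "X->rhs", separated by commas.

  step 0 ⇒ step 1: ACBC ⇒ DC·AC·DB·AC
    A ↦ DC
    B ↦ DB
    C ↦ AC
    D ↦ CD  (constrained at step 1)

A->DC, B->DB, C->AC, D->CD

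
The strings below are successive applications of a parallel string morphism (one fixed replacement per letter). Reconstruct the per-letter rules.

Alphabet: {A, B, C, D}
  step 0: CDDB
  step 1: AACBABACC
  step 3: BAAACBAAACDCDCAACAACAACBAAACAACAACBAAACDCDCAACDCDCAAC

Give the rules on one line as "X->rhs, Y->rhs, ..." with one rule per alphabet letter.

A->DC, B->CC, C->AAC, D->BA

  step 0 ⇒ step 1: CDDB ⇒ AAC·BA·BA·CC
    B ↦ CC
    C ↦ AAC
    D ↦ BA
    A ↦ DC  (constrained at step 1)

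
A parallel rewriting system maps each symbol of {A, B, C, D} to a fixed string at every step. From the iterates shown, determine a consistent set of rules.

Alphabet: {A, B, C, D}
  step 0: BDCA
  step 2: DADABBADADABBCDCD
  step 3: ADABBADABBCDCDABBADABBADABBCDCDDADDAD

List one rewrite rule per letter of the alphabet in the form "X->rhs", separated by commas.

  step 2 ⇒ step 3: DADABBADADABBCDCD ⇒ AD·ABB·AD·ABB·CD·CD·ABB·AD·ABB·AD·ABB·CD·CD·D·AD·D·AD
    A ↦ ABB
    B ↦ CD
    C ↦ D
    D ↦ AD

A->ABB, B->CD, C->D, D->AD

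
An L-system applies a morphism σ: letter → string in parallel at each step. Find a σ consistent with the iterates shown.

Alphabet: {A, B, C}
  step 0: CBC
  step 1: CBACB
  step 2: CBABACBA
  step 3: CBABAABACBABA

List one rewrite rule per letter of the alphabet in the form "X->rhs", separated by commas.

A->BA, B->A, C->CB

  step 2 ⇒ step 3: CBABACBA ⇒ CB·A·BA·A·BA·CB·A·BA
    A ↦ BA
    B ↦ A
    C ↦ CB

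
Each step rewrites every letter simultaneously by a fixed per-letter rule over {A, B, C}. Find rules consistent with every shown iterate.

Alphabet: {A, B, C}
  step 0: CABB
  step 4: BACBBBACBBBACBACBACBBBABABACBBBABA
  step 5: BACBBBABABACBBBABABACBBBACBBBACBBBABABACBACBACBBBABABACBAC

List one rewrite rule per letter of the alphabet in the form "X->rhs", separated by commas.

A->C, B->BA, C->BB

  step 4 ⇒ step 5: BACBBBACBBBACBACBACBBBABABACBBBABA ⇒ BA·C·BB·BA·BA·BA·C·BB·BA·BA·BA·C·BB·BA·C·BB·BA·C·BB·BA·BA·BA·C·BA·C·BA·C·BB·BA·BA·BA·C·BA·C
    A ↦ C
    B ↦ BA
    C ↦ BB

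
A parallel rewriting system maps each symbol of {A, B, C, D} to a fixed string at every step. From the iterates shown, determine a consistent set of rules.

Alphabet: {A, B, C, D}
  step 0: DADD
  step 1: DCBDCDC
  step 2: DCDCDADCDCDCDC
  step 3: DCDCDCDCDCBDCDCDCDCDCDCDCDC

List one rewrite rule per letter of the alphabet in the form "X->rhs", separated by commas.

A->B, B->DA, C->DC, D->DC

  step 2 ⇒ step 3: DCDCDADCDCDCDC ⇒ DC·DC·DC·DC·DC·B·DC·DC·DC·DC·DC·DC·DC·DC
    A ↦ B
    C ↦ DC
    D ↦ DC
  step 1 ⇒ step 2: DCBDCDC ⇒ DC·DC·DA·DC·DC·DC·DC
    B ↦ DA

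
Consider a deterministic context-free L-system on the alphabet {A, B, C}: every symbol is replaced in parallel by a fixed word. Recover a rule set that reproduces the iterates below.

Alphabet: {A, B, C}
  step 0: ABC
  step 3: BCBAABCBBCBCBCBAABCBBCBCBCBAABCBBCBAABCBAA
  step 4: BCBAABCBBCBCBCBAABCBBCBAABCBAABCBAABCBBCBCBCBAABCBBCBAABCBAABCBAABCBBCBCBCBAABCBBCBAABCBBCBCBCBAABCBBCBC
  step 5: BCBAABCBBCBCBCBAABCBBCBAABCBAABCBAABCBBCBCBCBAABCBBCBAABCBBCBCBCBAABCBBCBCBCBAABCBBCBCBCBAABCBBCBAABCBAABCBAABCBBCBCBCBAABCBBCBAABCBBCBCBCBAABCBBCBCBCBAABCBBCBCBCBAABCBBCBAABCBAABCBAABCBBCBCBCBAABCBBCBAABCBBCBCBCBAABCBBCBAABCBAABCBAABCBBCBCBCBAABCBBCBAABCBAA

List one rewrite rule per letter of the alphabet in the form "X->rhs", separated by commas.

  step 4 ⇒ step 5: BCBAABCBBCBCBCBAABCBBCBAABCBAABCBAABCBBCBCBCBAABCBBCBAABCBAABCBAABCBBCBCBCBAABCBBCBAABCBBCBCBCBAABCBBCBC ⇒ BCB·AA·BCB·BC·BC·BCB·AA·BCB·BCB·AA·BCB·AA·BCB·AA·BCB·BC·BC·BCB·AA·BCB·BCB·AA·BCB·BC·BC·BCB·AA·BCB·BC·BC·BCB·AA·BCB·BC·BC·BCB·AA·BCB·BCB·AA·BCB·AA·BCB·AA·BCB·BC·BC·BCB·AA·BCB·BCB·AA·BCB·BC·BC·BCB·AA·BCB·BC·BC·BCB·AA·BCB·BC·BC·BCB·AA·BCB·BCB·AA·BCB·AA·BCB·AA·BCB·BC·BC·BCB·AA·BCB·BCB·AA·BCB·BC·BC·BCB·AA·BCB·BCB·AA·BCB·AA·BCB·AA·BCB·BC·BC·BCB·AA·BCB·BCB·AA·BCB·AA
    A ↦ BC
    B ↦ BCB
    C ↦ AA

A->BC, B->BCB, C->AA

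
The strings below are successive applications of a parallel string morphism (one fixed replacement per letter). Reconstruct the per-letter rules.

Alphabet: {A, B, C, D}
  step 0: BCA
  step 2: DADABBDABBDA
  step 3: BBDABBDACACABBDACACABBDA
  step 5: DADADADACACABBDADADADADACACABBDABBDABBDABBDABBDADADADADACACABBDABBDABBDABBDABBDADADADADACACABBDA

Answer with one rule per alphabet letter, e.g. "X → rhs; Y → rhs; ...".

A->DA, B->CA, C->DA, D->BB

  step 2 ⇒ step 3: DADABBDABBDA ⇒ BB·DA·BB·DA·CA·CA·BB·DA·CA·CA·BB·DA
    A ↦ DA
    B ↦ CA
    D ↦ BB
    C ↦ DA  (constrained at step 0)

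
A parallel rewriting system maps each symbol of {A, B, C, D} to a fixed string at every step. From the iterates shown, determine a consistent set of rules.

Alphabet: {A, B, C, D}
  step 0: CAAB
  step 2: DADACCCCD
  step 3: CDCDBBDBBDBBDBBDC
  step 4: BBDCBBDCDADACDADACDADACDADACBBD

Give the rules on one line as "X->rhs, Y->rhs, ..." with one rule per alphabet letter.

  step 3 ⇒ step 4: CDCDBBDBBDBBDBBDC ⇒ BBD·C·BBD·C·DA·DA·C·DA·DA·C·DA·DA·C·DA·DA·C·BBD
    B ↦ DA
    C ↦ BBD
    D ↦ C
  step 2 ⇒ step 3: DADACCCCD ⇒ C·D·C·D·BBD·BBD·BBD·BBD·C
    A ↦ D

A->D, B->DA, C->BBD, D->C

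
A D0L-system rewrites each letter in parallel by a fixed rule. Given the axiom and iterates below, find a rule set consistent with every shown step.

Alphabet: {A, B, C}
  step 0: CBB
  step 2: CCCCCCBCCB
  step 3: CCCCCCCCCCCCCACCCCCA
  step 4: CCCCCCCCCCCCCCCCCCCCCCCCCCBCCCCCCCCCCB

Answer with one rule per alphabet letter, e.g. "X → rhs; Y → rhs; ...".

A->B, B->CA, C->CC

  step 3 ⇒ step 4: CCCCCCCCCCCCCACCCCCA ⇒ CC·CC·CC·CC·CC·CC·CC·CC·CC·CC·CC·CC·CC·B·CC·CC·CC·CC·CC·B
    A ↦ B
    C ↦ CC
  step 2 ⇒ step 3: CCCCCCBCCB ⇒ CC·CC·CC·CC·CC·CC·CA·CC·CC·CA
    B ↦ CA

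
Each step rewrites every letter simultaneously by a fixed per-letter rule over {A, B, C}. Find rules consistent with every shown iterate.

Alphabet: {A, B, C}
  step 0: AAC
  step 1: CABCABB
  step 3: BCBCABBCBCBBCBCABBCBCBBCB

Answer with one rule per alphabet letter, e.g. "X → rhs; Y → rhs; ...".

  step 0 ⇒ step 1: AAC ⇒ CAB·CAB·B
    A ↦ CAB
    C ↦ B
    B ↦ BC  (constrained at step 1)

A->CAB, B->BC, C->B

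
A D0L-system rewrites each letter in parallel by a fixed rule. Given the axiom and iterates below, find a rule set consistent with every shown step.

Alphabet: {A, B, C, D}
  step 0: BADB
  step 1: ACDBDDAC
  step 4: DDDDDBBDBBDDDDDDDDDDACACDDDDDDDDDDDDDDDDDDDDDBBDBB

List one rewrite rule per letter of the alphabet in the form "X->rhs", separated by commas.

A->DB, B->AC, C->B, D->DD

  step 0 ⇒ step 1: BADB ⇒ AC·DB·DD·AC
    A ↦ DB
    B ↦ AC
    D ↦ DD
    C ↦ B  (constrained at step 1)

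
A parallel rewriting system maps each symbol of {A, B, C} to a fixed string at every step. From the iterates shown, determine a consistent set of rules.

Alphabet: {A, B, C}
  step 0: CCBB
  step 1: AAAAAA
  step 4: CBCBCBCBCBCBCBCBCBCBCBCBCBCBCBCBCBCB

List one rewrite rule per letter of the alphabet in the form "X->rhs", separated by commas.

  step 0 ⇒ step 1: CCBB ⇒ AA·AA·A·A
    B ↦ A
    C ↦ AA
    A ↦ CB  (constrained at step 1)

A->CB, B->A, C->AA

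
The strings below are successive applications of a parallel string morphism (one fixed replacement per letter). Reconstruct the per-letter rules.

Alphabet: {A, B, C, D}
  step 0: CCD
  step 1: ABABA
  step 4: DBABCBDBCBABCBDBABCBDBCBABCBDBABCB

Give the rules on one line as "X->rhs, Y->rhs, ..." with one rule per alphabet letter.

A->DB, B->CB, C->AB, D->A

  step 0 ⇒ step 1: CCD ⇒ AB·AB·A
    C ↦ AB
    D ↦ A
    A ↦ DB  (constrained at step 1)
    B ↦ CB  (constrained at step 1)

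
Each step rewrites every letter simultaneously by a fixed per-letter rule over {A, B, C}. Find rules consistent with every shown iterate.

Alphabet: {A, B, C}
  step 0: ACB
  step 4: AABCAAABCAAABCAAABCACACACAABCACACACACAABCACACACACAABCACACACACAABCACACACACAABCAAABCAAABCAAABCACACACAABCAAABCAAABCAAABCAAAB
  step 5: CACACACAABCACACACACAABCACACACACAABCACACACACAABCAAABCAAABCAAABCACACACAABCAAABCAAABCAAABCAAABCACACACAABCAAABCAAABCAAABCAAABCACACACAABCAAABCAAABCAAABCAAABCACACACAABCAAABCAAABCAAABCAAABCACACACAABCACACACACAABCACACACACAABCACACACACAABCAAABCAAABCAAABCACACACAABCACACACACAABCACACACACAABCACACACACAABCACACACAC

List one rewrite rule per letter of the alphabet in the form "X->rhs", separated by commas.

  step 4 ⇒ step 5: AABCAAABCAAABCAAABCACACACAABCACACACACAABCACACACACAABCACACACACAABCACACACACAABCAAABCAAABCAAABCACACACAABCAAABCAAABCAAABCAAAB ⇒ CA·CA·CAC·AAB·CA·CA·CA·CAC·AAB·CA·CA·CA·CAC·AAB·CA·CA·CA·CAC·AAB·CA·AAB·CA·AAB·CA·AAB·CA·CA·CAC·AAB·CA·AAB·CA·AAB·CA·AAB·CA·AAB·CA·CA·CAC·AAB·CA·AAB·CA·AAB·CA·AAB·CA·AAB·CA·CA·CAC·AAB·CA·AAB·CA·AAB·CA·AAB·CA·AAB·CA·CA·CAC·AAB·CA·AAB·CA·AAB·CA·AAB·CA·AAB·CA·CA·CAC·AAB·CA·CA·CA·CAC·AAB·CA·CA·CA·CAC·AAB·CA·CA·CA·CAC·AAB·CA·AAB·CA·AAB·CA·AAB·CA·CA·CAC·AAB·CA·CA·CA·CAC·AAB·CA·CA·CA·CAC·AAB·CA·CA·CA·CAC·AAB·CA·CA·CA·CAC
    A ↦ CA
    B ↦ CAC
    C ↦ AAB

A->CA, B->CAC, C->AAB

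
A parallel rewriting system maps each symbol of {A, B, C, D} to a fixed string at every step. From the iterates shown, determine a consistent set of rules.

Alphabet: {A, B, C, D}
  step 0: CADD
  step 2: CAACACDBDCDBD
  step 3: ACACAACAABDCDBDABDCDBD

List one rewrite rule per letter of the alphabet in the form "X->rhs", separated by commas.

  step 2 ⇒ step 3: CAACACDBDCDBD ⇒ A·CA·CA·A·CA·A·BD·CD·BD·A·BD·CD·BD
    A ↦ CA
    B ↦ CD
    C ↦ A
    D ↦ BD

A->CA, B->CD, C->A, D->BD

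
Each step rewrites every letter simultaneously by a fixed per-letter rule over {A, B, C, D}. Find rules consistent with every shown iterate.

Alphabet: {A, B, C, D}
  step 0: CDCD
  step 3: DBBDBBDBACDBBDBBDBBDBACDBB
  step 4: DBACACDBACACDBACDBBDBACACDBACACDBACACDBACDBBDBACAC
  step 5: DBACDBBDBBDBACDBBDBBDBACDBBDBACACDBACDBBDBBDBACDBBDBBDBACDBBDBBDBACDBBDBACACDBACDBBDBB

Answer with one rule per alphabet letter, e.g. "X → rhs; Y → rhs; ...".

A->D, B->AC, C->BB, D->DB

  step 4 ⇒ step 5: DBACACDBACACDBACDBBDBACACDBACACDBACACDBACDBBDBACAC ⇒ DB·AC·D·BB·D·BB·DB·AC·D·BB·D·BB·DB·AC·D·BB·DB·AC·AC·DB·AC·D·BB·D·BB·DB·AC·D·BB·D·BB·DB·AC·D·BB·D·BB·DB·AC·D·BB·DB·AC·AC·DB·AC·D·BB·D·BB
    A ↦ D
    B ↦ AC
    C ↦ BB
    D ↦ DB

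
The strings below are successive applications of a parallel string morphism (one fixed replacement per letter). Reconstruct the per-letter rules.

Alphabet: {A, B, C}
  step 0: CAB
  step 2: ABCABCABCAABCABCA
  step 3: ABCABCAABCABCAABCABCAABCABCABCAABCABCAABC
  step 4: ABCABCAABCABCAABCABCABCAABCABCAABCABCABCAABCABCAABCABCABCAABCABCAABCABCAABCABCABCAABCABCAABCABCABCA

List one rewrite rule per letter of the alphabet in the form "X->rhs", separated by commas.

  step 3 ⇒ step 4: ABCABCAABCABCAABCABCAABCABCABCAABCABCAABC ⇒ ABC·ABC·A·ABC·ABC·A·ABC·ABC·ABC·A·ABC·ABC·A·ABC·ABC·ABC·A·ABC·ABC·A·ABC·ABC·ABC·A·ABC·ABC·A·ABC·ABC·A·ABC·ABC·ABC·A·ABC·ABC·A·ABC·ABC·ABC·A
    A ↦ ABC
    B ↦ ABC
    C ↦ A

A->ABC, B->ABC, C->A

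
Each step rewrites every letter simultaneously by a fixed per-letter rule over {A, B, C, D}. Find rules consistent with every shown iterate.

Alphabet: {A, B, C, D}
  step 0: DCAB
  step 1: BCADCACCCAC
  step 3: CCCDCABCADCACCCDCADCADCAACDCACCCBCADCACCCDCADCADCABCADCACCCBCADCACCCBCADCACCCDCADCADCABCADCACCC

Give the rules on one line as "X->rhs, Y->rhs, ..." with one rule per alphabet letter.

A->CCC, B->AC, C->DCA, D->BCA

  step 0 ⇒ step 1: DCAB ⇒ BCA·DCA·CCC·AC
    A ↦ CCC
    B ↦ AC
    C ↦ DCA
    D ↦ BCA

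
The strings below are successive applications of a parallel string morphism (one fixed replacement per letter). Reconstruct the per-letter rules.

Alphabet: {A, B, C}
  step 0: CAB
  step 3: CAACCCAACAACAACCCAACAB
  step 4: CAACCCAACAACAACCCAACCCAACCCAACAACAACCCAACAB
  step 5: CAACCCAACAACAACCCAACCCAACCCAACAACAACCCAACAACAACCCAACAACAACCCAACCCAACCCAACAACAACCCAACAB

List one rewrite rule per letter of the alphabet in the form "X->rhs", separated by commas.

  step 4 ⇒ step 5: CAACCCAACAACAACCCAACCCAACCCAACAACAACCCAACAB ⇒ CAA·C·C·CAA·CAA·CAA·C·C·CAA·C·C·CAA·C·C·CAA·CAA·CAA·C·C·CAA·CAA·CAA·C·C·CAA·CAA·CAA·C·C·CAA·C·C·CAA·C·C·CAA·CAA·CAA·C·C·CAA·C·AB
    A ↦ C
    B ↦ AB
    C ↦ CAA

A->C, B->AB, C->CAA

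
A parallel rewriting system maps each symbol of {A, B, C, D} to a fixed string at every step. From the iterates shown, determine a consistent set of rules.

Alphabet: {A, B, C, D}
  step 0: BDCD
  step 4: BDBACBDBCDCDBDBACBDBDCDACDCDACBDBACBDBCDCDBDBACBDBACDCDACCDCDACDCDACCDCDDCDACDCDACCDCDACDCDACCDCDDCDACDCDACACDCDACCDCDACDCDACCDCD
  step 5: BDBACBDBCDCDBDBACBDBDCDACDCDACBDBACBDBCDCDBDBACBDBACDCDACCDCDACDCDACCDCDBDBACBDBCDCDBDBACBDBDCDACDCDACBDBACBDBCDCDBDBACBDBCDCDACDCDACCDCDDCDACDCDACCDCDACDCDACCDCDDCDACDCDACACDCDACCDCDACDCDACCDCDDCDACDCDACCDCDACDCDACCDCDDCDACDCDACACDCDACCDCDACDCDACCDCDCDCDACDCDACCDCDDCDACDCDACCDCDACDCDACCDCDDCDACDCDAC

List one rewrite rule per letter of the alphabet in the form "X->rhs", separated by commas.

  step 4 ⇒ step 5: BDBACBDBCDCDBDBACBDBDCDACDCDACBDBACBDBCDCDBDBACBDBACDCDACCDCDACDCDACCDCDDCDACDCDACCDCDACDCDACCDCDDCDACDCDACACDCDACCDCDACDCDACCDCD ⇒ BDB·AC·BDB·C·DCD·BDB·AC·BDB·DCD·AC·DCD·AC·BDB·AC·BDB·C·DCD·BDB·AC·BDB·AC·DCD·AC·C·DCD·AC·DCD·AC·C·DCD·BDB·AC·BDB·C·DCD·BDB·AC·BDB·DCD·AC·DCD·AC·BDB·AC·BDB·C·DCD·BDB·AC·BDB·C·DCD·AC·DCD·AC·C·DCD·DCD·AC·DCD·AC·C·DCD·AC·DCD·AC·C·DCD·DCD·AC·DCD·AC·AC·DCD·AC·C·DCD·AC·DCD·AC·C·DCD·DCD·AC·DCD·AC·C·DCD·AC·DCD·AC·C·DCD·DCD·AC·DCD·AC·AC·DCD·AC·C·DCD·AC·DCD·AC·C·DCD·C·DCD·AC·DCD·AC·C·DCD·DCD·AC·DCD·AC·C·DCD·AC·DCD·AC·C·DCD·DCD·AC·DCD·AC
    A ↦ C
    B ↦ BDB
    C ↦ DCD
    D ↦ AC

A->C, B->BDB, C->DCD, D->AC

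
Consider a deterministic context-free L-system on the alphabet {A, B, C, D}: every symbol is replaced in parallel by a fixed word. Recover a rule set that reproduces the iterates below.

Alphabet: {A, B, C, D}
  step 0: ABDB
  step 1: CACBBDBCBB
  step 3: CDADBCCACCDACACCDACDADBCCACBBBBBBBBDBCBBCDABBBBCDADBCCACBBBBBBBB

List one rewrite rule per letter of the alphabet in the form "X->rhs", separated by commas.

A->CAC, B->BB, C->CDA, D->DBC

  step 0 ⇒ step 1: ABDB ⇒ CAC·BB·DBC·BB
    A ↦ CAC
    B ↦ BB
    D ↦ DBC
    C ↦ CDA  (constrained at step 1)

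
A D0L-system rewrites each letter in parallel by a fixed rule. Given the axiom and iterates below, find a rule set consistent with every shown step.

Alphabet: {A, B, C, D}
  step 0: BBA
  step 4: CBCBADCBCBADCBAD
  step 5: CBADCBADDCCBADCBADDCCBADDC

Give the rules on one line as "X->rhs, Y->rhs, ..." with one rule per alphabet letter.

A->D, B->AD, C->CB, D->C

  step 4 ⇒ step 5: CBCBADCBCBADCBAD ⇒ CB·AD·CB·AD·D·C·CB·AD·CB·AD·D·C·CB·AD·D·C
    A ↦ D
    B ↦ AD
    C ↦ CB
    D ↦ C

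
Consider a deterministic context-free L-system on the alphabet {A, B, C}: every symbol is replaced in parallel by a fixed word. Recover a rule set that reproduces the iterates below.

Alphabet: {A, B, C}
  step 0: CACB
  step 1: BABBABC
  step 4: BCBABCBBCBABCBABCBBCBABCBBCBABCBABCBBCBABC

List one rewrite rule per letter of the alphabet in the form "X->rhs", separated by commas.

  step 0 ⇒ step 1: CACB ⇒ BA·B·BA·BC
    A ↦ B
    B ↦ BC
    C ↦ BA

A->B, B->BC, C->BA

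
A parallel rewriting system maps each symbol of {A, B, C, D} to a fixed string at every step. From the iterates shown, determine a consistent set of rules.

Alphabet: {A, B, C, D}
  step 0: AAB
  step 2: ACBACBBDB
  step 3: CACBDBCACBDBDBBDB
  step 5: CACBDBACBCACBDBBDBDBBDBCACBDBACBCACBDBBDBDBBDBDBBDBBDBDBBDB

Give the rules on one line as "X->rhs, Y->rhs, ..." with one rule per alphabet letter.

  step 2 ⇒ step 3: ACBACBBDB ⇒ C·ACB·DB·C·ACB·DB·DB·B·DB
    A ↦ C
    B ↦ DB
    C ↦ ACB
    D ↦ B

A->C, B->DB, C->ACB, D->B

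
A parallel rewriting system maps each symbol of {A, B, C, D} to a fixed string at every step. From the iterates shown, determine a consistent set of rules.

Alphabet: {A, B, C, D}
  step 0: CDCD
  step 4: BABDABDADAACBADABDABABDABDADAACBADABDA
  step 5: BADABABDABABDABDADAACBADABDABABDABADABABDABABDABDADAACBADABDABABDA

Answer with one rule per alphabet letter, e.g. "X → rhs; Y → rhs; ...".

A->DA, B->BA, C->AC, D->B

  step 4 ⇒ step 5: BABDABDADAACBADABDABABDABDADAACBADABDA ⇒ BA·DA·BA·B·DA·BA·B·DA·B·DA·DA·AC·BA·DA·B·DA·BA·B·DA·BA·DA·BA·B·DA·BA·B·DA·B·DA·DA·AC·BA·DA·B·DA·BA·B·DA
    A ↦ DA
    B ↦ BA
    C ↦ AC
    D ↦ B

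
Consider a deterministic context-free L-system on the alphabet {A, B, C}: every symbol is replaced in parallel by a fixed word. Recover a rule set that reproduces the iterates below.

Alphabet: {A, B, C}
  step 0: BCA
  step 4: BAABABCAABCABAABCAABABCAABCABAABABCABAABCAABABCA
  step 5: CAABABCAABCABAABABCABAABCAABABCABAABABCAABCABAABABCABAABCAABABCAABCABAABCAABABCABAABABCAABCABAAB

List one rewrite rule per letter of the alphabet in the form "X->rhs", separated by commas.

A->AB, B->CA, C->BA

  step 4 ⇒ step 5: BAABABCAABCABAABCAABABCAABCABAABABCABAABCAABABCA ⇒ CA·AB·AB·CA·AB·CA·BA·AB·AB·CA·BA·AB·CA·AB·AB·CA·BA·AB·AB·CA·AB·CA·BA·AB·AB·CA·BA·AB·CA·AB·AB·CA·AB·CA·BA·AB·CA·AB·AB·CA·BA·AB·AB·CA·AB·CA·BA·AB
    A ↦ AB
    B ↦ CA
    C ↦ BA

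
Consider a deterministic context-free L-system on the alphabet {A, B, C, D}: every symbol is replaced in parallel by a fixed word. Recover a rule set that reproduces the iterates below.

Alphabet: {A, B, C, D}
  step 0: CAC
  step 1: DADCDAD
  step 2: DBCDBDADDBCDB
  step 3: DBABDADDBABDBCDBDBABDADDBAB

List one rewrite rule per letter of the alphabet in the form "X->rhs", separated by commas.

A->C, B->AB, C->DAD, D->DB

  step 2 ⇒ step 3: DBCDBDADDBCDB ⇒ DB·AB·DAD·DB·AB·DB·C·DB·DB·AB·DAD·DB·AB
    A ↦ C
    B ↦ AB
    C ↦ DAD
    D ↦ DB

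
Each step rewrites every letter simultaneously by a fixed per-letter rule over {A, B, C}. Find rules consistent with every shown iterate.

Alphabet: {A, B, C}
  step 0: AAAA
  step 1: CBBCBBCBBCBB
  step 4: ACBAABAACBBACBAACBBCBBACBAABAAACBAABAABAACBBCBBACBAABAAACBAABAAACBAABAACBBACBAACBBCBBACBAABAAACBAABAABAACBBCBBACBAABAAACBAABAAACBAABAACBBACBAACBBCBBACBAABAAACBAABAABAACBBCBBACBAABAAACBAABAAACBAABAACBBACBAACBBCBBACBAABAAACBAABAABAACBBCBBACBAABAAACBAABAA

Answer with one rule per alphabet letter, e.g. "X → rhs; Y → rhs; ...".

A->CBB, B->BAA, C->AC

  step 0 ⇒ step 1: AAAA ⇒ CBB·CBB·CBB·CBB
    A ↦ CBB
    B ↦ BAA  (constrained at step 1)
    C ↦ AC  (constrained at step 1)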